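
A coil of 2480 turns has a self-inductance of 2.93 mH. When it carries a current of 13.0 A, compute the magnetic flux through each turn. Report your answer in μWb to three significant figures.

Φ_B ≈ 15.4 μWb

From L = NΦ_B/I, the flux per turn is Φ_B = LI/N.
Φ_B = (2.930×10^-3 H)(13.0 A)/2480 = 1.536×10^-5 Wb.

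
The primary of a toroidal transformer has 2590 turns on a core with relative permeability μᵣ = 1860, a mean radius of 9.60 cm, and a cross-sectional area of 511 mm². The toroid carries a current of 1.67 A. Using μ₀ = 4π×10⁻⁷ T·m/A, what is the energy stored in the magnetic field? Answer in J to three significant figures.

L = μ₀μᵣN²A/(2πR) = (4π×10⁻⁷)(1860)(2590)²(5.110×10^-4)/(2π×9.600×10^-2) = 13.28 H.
U = ½LI² = ½(13.28)(1.67)² = 18.52 J.

U ≈ 18.5 J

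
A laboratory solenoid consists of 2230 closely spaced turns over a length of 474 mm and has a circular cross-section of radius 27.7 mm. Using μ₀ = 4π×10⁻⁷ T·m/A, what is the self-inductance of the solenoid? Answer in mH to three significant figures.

A = πr² = π(2.770×10^-2 m)² = 2.411×10^-3 m².
For a long solenoid, L = μ₀N²A/ℓ.
L = (4π×10⁻⁷)(2230)²(2.411×10^-3)/(0.474 m) = 3.178×10^-2 H.

L ≈ 31.8 mH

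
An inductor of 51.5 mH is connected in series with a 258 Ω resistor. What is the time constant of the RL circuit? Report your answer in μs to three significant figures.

τ = L/R = (5.150×10^-2 H)/(258 Ω) = 1.996×10^-4 s.

τ ≈ 200 μs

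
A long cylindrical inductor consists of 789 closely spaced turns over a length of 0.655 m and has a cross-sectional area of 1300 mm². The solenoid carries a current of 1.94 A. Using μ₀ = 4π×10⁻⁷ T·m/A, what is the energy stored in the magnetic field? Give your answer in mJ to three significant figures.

U ≈ 2.92 mJ

A = 1300 mm² = 1.300×10^-3 m².
L = μ₀N²A/ℓ = (4π×10⁻⁷)(789)²(1.300×10^-3)/(0.655) = 1.553×10^-3 H.
U = ½LI² = ½(1.553×10^-3)(1.94)² = 2.922×10^-3 J.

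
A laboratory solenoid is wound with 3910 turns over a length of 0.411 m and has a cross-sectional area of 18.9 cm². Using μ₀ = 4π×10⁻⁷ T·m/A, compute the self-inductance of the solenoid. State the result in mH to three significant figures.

L ≈ 88.3 mH

A = 18.9 cm² = 1.890×10^-3 m².
For a long solenoid, L = μ₀N²A/ℓ.
L = (4π×10⁻⁷)(3910)²(1.890×10^-3)/(0.411 m) = 8.8345×10^-2 H.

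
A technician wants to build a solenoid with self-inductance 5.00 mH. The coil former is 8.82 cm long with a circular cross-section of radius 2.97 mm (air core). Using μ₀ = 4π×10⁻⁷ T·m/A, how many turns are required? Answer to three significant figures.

A = πr² = π(2.970×10^-3 m)² = 2.771×10^-5 m².
From L = μ₀N²A/ℓ, N = √(Lℓ / (μ₀A)).
N = √[(5.000×10^-3)(8.820×10^-2) / ((4π×10⁻⁷)×2.771×10^-5)] = √(1.266×10^7) ≈ 3558.6.

N ≈ 3560 turns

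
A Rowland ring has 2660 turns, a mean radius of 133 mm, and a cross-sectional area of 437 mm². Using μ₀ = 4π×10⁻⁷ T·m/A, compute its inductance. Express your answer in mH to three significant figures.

L ≈ 4.65 mH

For a thin toroid, L = μ₀N²A/(2πR).
L = (4π×10⁻⁷)(2660)²(4.370×10^-4) / (2π×0.133 m) = 4.650×10^-3 H.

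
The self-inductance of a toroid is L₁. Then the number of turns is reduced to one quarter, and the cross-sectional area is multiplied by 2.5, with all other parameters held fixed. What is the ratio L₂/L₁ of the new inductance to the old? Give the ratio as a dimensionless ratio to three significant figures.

L₂/L₁ = 0.156

For a toroid, L ∝ μᵣN²A/R.
L₂/L₁ = (0.25)^2 × (2.5) = 0.156.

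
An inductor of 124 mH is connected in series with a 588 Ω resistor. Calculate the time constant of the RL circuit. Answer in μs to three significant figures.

τ = L/R = (0.124 H)/(588 Ω) = 2.109×10^-4 s.

τ ≈ 211 μs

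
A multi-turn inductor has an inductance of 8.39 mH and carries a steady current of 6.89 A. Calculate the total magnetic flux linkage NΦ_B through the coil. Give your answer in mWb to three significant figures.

NΦ_B ≈ 57.8 mWb

From L = NΦ_B/I, the flux linkage is NΦ_B = LI.
NΦ_B = (8.390×10^-3 H)(6.89 A) = 5.781×10^-2 Wb.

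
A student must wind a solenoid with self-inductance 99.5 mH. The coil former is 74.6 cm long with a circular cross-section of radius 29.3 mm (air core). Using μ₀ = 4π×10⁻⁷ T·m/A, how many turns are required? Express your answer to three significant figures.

N ≈ 4680 turns

A = πr² = π(2.930×10^-2 m)² = 2.697×10^-3 m².
From L = μ₀N²A/ℓ, N = √(Lℓ / (μ₀A)).
N = √[(9.950×10^-2)(0.746) / ((4π×10⁻⁷)×2.697×10^-3)] = √(2.190×10^7) ≈ 4679.9.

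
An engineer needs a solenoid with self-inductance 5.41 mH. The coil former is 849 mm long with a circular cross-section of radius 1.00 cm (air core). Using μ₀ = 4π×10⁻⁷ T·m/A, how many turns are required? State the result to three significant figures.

A = πr² = π(1.000×10^-2 m)² = 3.142×10^-4 m².
From L = μ₀N²A/ℓ, N = √(Lℓ / (μ₀A)).
N = √[(5.410×10^-3)(0.849) / ((4π×10⁻⁷)×3.142×10^-4)] = √(1.163×10^7) ≈ 3410.9.

N ≈ 3410 turns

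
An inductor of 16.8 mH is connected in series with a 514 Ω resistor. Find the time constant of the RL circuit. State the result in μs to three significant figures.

τ ≈ 32.7 μs

τ = L/R = (1.680×10^-2 H)/(514 Ω) = 3.268×10^-5 s.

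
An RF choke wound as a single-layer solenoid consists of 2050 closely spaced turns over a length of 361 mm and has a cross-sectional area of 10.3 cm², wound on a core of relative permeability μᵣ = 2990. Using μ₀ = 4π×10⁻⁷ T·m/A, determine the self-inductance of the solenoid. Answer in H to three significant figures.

A = 10.3 cm² = 1.030×10^-3 m².
For a long solenoid, L = μ₀μᵣN²A/ℓ.
L = (4π×10⁻⁷)(2990)(2050)²(1.030×10^-3)/(0.361 m) = 45.05 H.

L ≈ 45.1 H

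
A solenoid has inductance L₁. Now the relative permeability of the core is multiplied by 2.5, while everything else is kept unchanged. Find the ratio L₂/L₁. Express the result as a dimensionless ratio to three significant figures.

For a solenoid, L ∝ μᵣN²A/ℓ.
L₂/L₁ = (2.5) = 2.50.

L₂/L₁ = 2.50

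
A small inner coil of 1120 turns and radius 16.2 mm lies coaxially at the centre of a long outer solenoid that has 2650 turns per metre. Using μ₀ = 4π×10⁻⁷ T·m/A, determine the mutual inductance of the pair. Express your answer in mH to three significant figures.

M ≈ 3.08 mH

The outer solenoid produces a uniform field B₁ = μ₀n₁I₁ across the inner coil,
so the flux linkage is N₂Φ = N₂B₁A₂ = μ₀n₁N₂A₂·I₁, giving M = μ₀n₁N₂A₂.
A₂ = πr² = π(1.620×10^-2 m)² = 8.2448×10^-4 m².
M = (4π×10⁻⁷)(2650)(1120)(8.2448×10^-4) = 3.075×10^-3 H.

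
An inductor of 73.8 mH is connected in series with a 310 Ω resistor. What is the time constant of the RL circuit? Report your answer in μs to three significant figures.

τ ≈ 238 μs

τ = L/R = (7.380×10^-2 H)/(310 Ω) = 2.381×10^-4 s.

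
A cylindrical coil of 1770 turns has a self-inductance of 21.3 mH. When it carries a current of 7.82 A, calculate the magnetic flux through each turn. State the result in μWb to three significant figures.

Φ_B ≈ 94.1 μWb

From L = NΦ_B/I, the flux per turn is Φ_B = LI/N.
Φ_B = (2.130×10^-2 H)(7.82 A)/1770 = 9.411×10^-5 Wb.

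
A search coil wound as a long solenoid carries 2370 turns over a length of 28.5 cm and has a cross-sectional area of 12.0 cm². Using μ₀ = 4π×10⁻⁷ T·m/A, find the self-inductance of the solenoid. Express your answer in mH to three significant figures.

A = 12.0 cm² = 1.200×10^-3 m².
For a long solenoid, L = μ₀N²A/ℓ.
L = (4π×10⁻⁷)(2370)²(1.200×10^-3)/(0.285 m) = 2.972×10^-2 H.

L ≈ 29.7 mH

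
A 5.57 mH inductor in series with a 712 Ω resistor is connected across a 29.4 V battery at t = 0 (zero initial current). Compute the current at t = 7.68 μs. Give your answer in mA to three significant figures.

τ = L/R = 5.570×10^-3/712 = 7.823×10^-6 s; final current I_∞ = ε/R = 29.4/712 = 4.129×10^-2 A.
I(t) = I_∞(1 − e^(−t/τ)) with t/τ = 0.982.
I = (4.129×10^-2)(1 − e^(−0.982)) = 2.582×10^-2 A.

I ≈ 25.8 mA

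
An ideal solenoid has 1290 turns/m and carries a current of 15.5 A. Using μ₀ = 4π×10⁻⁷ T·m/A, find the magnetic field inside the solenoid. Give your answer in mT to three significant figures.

B ≈ 25.1 mT

Inside a long solenoid, B = μ₀nI.
B = (4π×10⁻⁷)(1.290×10^3 m⁻¹)(15.5 A) = 2.513×10^-2 T.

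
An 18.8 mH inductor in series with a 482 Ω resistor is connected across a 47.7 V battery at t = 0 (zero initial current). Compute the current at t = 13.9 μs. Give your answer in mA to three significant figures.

I ≈ 29.7 mA

τ = L/R = 1.880×10^-2/482 = 3.900×10^-5 s; final current I_∞ = ε/R = 47.7/482 = 9.896×10^-2 A.
I(t) = I_∞(1 − e^(−t/τ)) with t/τ = 0.356.
I = (9.896×10^-2)(1 − e^(−0.356)) = 2.967×10^-2 A.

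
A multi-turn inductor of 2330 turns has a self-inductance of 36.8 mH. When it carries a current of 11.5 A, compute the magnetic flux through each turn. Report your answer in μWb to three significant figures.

From L = NΦ_B/I, the flux per turn is Φ_B = LI/N.
Φ_B = (3.680×10^-2 H)(11.5 A)/2330 = 1.816×10^-4 Wb.

Φ_B ≈ 182 μWb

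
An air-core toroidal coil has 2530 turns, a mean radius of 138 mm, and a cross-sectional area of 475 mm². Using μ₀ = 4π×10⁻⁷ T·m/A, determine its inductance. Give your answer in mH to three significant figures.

L ≈ 4.41 mH

For a thin toroid, L = μ₀N²A/(2πR).
L = (4π×10⁻⁷)(2530)²(4.750×10^-4) / (2π×0.138 m) = 4.406×10^-3 H.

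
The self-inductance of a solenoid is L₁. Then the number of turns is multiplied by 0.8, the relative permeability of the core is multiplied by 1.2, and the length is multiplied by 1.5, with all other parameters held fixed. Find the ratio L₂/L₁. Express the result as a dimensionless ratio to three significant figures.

For a solenoid, L ∝ μᵣN²A/ℓ.
L₂/L₁ = (0.8)^2 × (1.2) × (1.5)^-1 = 0.512.

L₂/L₁ = 0.512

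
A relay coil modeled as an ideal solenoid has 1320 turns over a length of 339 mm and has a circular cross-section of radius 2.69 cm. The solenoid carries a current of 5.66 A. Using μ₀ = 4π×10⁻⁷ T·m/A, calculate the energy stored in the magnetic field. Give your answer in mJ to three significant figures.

A = πr² = π(2.690×10^-2 m)² = 2.273×10^-3 m².
L = μ₀N²A/ℓ = (4π×10⁻⁷)(1320)²(2.273×10^-3)/(0.339) = 1.468×10^-2 H.
U = ½LI² = ½(1.468×10^-2)(5.66)² = 0.2352 J.

U ≈ 235 mJ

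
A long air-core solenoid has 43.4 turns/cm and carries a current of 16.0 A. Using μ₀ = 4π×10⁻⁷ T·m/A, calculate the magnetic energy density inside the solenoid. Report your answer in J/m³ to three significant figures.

u ≈ 3030 J/m³

B = μ₀nI = (4π×10⁻⁷)(4.340×10^3)(16.0) = 8.726×10^-2 T.
u = B²/(2μ₀) = (8.726×10^-2)²/(2×4π×10⁻⁷) = 3.030×10^3 J/m³.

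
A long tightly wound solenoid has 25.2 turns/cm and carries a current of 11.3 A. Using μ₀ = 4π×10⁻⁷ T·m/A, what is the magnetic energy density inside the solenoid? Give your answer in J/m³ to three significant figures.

B = μ₀nI = (4π×10⁻⁷)(2.520×10^3)(11.3) = 3.578×10^-2 T.
u = B²/(2μ₀) = (3.578×10^-2)²/(2×4π×10⁻⁷) = 509.49 J/m³.

u ≈ 509 J/m³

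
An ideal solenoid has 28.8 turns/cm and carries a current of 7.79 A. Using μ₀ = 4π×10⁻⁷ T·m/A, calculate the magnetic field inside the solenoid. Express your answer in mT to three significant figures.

B ≈ 28.2 mT

Inside a long solenoid, B = μ₀nI.
B = (4π×10⁻⁷)(2.880×10^3 m⁻¹)(7.79 A) = 2.819×10^-2 T.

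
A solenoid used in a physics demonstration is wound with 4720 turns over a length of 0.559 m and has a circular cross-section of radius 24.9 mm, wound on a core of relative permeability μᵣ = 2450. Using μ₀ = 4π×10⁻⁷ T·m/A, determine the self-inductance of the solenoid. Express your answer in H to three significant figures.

A = πr² = π(2.490×10^-2 m)² = 1.948×10^-3 m².
For a long solenoid, L = μ₀μᵣN²A/ℓ.
L = (4π×10⁻⁷)(2450)(4720)²(1.948×10^-3)/(0.559 m) = 239 H.

L ≈ 239 H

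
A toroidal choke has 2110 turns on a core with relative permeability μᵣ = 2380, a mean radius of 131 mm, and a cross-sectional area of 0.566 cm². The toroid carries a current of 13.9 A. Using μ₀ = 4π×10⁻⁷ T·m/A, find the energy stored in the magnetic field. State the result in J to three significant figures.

L = μ₀μᵣN²A/(2πR) = (4π×10⁻⁷)(2380)(2110)²(5.660×10^-5)/(2π×0.131) = 0.9156 H.
U = ½LI² = ½(0.9156)(13.9)² = 88.45 J.

U ≈ 88.5 J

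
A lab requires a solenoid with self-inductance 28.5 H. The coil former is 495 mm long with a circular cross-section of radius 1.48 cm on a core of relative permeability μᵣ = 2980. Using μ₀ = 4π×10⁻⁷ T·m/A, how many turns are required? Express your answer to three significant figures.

A = πr² = π(1.480×10^-2 m)² = 6.881×10^-4 m².
From L = μ₀μᵣN²A/ℓ, N = √(Lℓ / (μ₀μᵣA)).
N = √[(28.5)(0.495) / ((4π×10⁻⁷)(2980)×6.881×10^-4)] = √(5.4746×10^6) ≈ 2339.8.

N ≈ 2340 turns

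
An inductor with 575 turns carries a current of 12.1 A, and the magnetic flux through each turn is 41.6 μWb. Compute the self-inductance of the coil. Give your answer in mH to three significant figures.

L ≈ 1.98 mH

Self-inductance is defined by L = NΦ_B/I (flux linkage over current).
L = (575)(4.160×10^-5 Wb)/(12.1 A) = 1.977×10^-3 H.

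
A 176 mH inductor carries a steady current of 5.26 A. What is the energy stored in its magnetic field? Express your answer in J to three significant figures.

Stored magnetic energy: U = ½LI².
U = ½(0.176 H)(5.26 A)² = 2.4347 J.

U ≈ 2.43 J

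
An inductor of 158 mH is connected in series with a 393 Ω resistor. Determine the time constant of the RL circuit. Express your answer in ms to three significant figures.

τ = L/R = (0.158 H)/(393 Ω) = 4.020×10^-4 s.

τ ≈ 0.402 ms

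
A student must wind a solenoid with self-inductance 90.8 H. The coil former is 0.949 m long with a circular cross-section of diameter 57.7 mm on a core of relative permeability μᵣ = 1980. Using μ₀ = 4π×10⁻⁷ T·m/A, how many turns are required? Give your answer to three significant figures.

A = π(d/2)² = π(2.885×10^-2 m)² = 2.6148×10^-3 m².
From L = μ₀μᵣN²A/ℓ, N = √(Lℓ / (μ₀μᵣA)).
N = √[(90.8)(0.949) / ((4π×10⁻⁷)(1980)×2.6148×10^-3)] = √(1.324×10^7) ≈ 3639.3.

N ≈ 3640 turns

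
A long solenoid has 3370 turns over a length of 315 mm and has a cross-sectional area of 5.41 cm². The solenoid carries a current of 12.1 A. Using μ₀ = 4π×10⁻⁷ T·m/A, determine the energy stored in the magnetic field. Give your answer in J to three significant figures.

U ≈ 1.79 J

A = 5.41 cm² = 5.410×10^-4 m².
L = μ₀N²A/ℓ = (4π×10⁻⁷)(3370)²(5.410×10^-4)/(0.315) = 2.451×10^-2 H.
U = ½LI² = ½(2.451×10^-2)(12.1)² = 1.794 J.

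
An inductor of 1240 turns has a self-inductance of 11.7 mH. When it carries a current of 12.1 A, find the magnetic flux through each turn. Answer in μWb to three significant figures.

Φ_B ≈ 114 μWb

From L = NΦ_B/I, the flux per turn is Φ_B = LI/N.
Φ_B = (1.170×10^-2 H)(12.1 A)/1240 = 1.142×10^-4 Wb.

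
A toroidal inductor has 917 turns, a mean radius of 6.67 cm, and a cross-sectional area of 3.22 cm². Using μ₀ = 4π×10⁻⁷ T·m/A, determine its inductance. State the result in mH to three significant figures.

For a thin toroid, L = μ₀N²A/(2πR).
L = (4π×10⁻⁷)(917)²(3.220×10^-4) / (2π×6.670×10^-2 m) = 8.119×10^-4 H.

L ≈ 0.812 mH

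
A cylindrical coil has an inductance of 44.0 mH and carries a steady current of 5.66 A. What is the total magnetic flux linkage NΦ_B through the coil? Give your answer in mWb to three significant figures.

NΦ_B ≈ 249 mWb

From L = NΦ_B/I, the flux linkage is NΦ_B = LI.
NΦ_B = (4.400×10^-2 H)(5.66 A) = 0.249 Wb.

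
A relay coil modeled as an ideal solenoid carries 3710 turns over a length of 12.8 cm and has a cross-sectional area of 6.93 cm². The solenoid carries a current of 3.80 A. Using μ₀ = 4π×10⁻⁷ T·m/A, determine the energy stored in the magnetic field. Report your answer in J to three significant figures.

U ≈ 0.676 J

A = 6.93 cm² = 6.930×10^-4 m².
L = μ₀N²A/ℓ = (4π×10⁻⁷)(3710)²(6.930×10^-4)/(0.128) = 9.364×10^-2 H.
U = ½LI² = ½(9.364×10^-2)(3.80)² = 0.6761 J.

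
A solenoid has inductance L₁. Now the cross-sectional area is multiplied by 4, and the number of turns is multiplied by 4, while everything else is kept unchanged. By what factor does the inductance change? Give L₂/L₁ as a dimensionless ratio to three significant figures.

L₂/L₁ = 64.0

For a solenoid, L ∝ μᵣN²A/ℓ.
L₂/L₁ = (4) × (4)^2 = 64.0.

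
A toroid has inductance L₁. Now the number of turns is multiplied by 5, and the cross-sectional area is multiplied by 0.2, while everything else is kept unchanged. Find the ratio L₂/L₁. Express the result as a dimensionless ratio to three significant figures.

L₂/L₁ = 5.00

For a toroid, L ∝ μᵣN²A/R.
L₂/L₁ = (5)^2 × (0.2) = 5.00.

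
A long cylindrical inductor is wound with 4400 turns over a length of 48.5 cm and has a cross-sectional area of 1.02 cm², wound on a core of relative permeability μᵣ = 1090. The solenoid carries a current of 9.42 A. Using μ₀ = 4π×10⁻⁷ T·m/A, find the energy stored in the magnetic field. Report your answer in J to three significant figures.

U ≈ 247 J

A = 1.02 cm² = 1.020×10^-4 m².
L = μ₀μᵣN²A/ℓ = (4π×10⁻⁷)(1090)(4400)²(1.020×10^-4)/(0.485) = 5.577 H.
U = ½LI² = ½(5.577)(9.42)² = 247.4 J.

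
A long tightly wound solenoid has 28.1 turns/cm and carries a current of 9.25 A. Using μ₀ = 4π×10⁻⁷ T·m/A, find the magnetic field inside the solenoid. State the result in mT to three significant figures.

B ≈ 32.7 mT

Inside a long solenoid, B = μ₀nI.
B = (4π×10⁻⁷)(2.810×10^3 m⁻¹)(9.25 A) = 3.266×10^-2 T.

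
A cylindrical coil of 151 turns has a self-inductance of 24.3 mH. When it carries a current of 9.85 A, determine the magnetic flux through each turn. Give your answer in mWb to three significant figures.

From L = NΦ_B/I, the flux per turn is Φ_B = LI/N.
Φ_B = (2.430×10^-2 H)(9.85 A)/151 = 1.585×10^-3 Wb.

Φ_B ≈ 1.59 mWb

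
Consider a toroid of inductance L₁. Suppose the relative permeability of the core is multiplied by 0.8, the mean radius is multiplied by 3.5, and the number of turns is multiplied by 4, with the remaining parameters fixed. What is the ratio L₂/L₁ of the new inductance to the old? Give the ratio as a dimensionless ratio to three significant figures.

L₂/L₁ = 3.66

For a toroid, L ∝ μᵣN²A/R.
L₂/L₁ = (0.8) × (3.5)^-1 × (4)^2 = 3.66.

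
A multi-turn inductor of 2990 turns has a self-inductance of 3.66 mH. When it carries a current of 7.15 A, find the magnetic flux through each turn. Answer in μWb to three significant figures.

From L = NΦ_B/I, the flux per turn is Φ_B = LI/N.
Φ_B = (3.660×10^-3 H)(7.15 A)/2990 = 8.752×10^-6 Wb.

Φ_B ≈ 8.75 μWb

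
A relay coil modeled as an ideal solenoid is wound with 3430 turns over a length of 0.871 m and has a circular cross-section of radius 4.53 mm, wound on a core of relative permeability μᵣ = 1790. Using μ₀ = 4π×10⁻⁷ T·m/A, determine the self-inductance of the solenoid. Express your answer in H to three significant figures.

L ≈ 1.96 H

A = πr² = π(4.530×10^-3 m)² = 6.447×10^-5 m².
For a long solenoid, L = μ₀μᵣN²A/ℓ.
L = (4π×10⁻⁷)(1790)(3430)²(6.447×10^-5)/(0.871 m) = 1.959 H.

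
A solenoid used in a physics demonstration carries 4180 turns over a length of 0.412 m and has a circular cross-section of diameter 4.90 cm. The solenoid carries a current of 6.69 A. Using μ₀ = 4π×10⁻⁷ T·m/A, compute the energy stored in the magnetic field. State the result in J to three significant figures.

U ≈ 2.25 J

A = π(d/2)² = π(2.450×10^-2 m)² = 1.886×10^-3 m².
L = μ₀N²A/ℓ = (4π×10⁻⁷)(4180)²(1.886×10^-3)/(0.412) = 0.100496 H.
U = ½LI² = ½(0.100496)(6.69)² = 2.249 J.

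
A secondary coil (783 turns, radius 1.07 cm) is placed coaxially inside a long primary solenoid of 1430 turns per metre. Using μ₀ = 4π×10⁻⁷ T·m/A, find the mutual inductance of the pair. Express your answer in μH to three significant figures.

M ≈ 506 μH

The outer solenoid produces a uniform field B₁ = μ₀n₁I₁ across the inner coil,
so the flux linkage is N₂Φ = N₂B₁A₂ = μ₀n₁N₂A₂·I₁, giving M = μ₀n₁N₂A₂.
A₂ = πr² = π(1.070×10^-2 m)² = 3.597×10^-4 m².
M = (4π×10⁻⁷)(1430)(783)(3.597×10^-4) = 5.061×10^-4 H.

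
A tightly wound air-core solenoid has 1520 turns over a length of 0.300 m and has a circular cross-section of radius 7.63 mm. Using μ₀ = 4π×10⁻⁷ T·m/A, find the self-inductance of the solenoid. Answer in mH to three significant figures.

L ≈ 1.77 mH

A = πr² = π(7.630×10^-3 m)² = 1.829×10^-4 m².
For a long solenoid, L = μ₀N²A/ℓ.
L = (4π×10⁻⁷)(1520)²(1.829×10^-4)/(0.3 m) = 1.770×10^-3 H.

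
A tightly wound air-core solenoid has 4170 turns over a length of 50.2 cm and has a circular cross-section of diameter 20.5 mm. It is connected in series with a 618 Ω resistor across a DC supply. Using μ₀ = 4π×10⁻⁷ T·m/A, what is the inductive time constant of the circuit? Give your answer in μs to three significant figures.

τ ≈ 23.2 μs

A = π(d/2)² = π(1.025×10^-2 m)² = 3.301×10^-4 m².
L = μ₀N²A/ℓ = (4π×10⁻⁷)(4170)²(3.301×10^-4)/(0.502) = 1.437×10^-2 H.
τ = L/R = (1.437×10^-2)/(618) = 2.3248×10^-5 s.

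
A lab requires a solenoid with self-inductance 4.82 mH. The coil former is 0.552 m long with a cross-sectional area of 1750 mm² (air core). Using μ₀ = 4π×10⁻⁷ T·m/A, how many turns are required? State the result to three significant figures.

A = 1750 mm² = 1.750×10^-3 m².
From L = μ₀N²A/ℓ, N = √(Lℓ / (μ₀A)).
N = √[(4.820×10^-3)(0.552) / ((4π×10⁻⁷)×1.750×10^-3)] = √(1.210×10^6) ≈ 1099.9.

N ≈ 1100 turns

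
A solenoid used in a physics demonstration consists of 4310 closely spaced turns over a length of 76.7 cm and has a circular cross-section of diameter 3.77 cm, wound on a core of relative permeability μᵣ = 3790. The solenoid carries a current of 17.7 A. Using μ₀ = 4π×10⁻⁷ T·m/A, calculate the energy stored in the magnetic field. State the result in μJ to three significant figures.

U ≈ 20200000000 μJ

A = π(d/2)² = π(1.885×10^-2 m)² = 1.116×10^-3 m².
L = μ₀μᵣN²A/ℓ = (4π×10⁻⁷)(3790)(4310)²(1.116×10^-3)/(0.767) = 128.8 H.
U = ½LI² = ½(128.8)(17.7)² = 2.017×10^4 J.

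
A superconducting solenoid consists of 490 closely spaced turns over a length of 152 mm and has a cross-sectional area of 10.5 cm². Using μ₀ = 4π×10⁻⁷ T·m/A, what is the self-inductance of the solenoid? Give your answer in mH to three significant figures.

L ≈ 2.08 mH

A = 10.5 cm² = 1.050×10^-3 m².
For a long solenoid, L = μ₀N²A/ℓ.
L = (4π×10⁻⁷)(490)²(1.050×10^-3)/(0.152 m) = 2.084×10^-3 H.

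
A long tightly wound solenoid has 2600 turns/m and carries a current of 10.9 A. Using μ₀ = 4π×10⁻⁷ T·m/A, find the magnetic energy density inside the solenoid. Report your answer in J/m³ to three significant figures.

B = μ₀nI = (4π×10⁻⁷)(2.600×10^3)(10.9) = 3.561×10^-2 T.
u = B²/(2μ₀) = (3.561×10^-2)²/(2×4π×10⁻⁷) = 504.6 J/m³.

u ≈ 505 J/m³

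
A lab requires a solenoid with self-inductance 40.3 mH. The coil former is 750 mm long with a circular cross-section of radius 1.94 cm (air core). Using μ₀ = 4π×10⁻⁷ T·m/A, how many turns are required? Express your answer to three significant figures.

A = πr² = π(1.940×10^-2 m)² = 1.182×10^-3 m².
From L = μ₀N²A/ℓ, N = √(Lℓ / (μ₀A)).
N = √[(4.030×10^-2)(0.75) / ((4π×10⁻⁷)×1.182×10^-3)] = √(2.034×10^7) ≈ 4510.3.

N ≈ 4510 turns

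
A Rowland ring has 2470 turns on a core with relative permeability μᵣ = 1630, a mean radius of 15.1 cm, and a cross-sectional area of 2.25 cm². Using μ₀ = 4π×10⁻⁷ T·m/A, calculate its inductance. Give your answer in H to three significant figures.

For a thin toroid, L = μ₀μᵣN²A/(2πR).
L = (4π×10⁻⁷)(1630)(2470)²(2.250×10^-4) / (2π×0.151 m) = 2.964 H.

L ≈ 2.96 H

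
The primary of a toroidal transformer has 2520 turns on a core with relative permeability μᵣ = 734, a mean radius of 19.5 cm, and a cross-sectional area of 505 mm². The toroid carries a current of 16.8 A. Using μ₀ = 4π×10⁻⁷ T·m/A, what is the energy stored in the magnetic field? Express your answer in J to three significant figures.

L = μ₀μᵣN²A/(2πR) = (4π×10⁻⁷)(734)(2520)²(5.050×10^-4)/(2π×0.195) = 2.414 H.
U = ½LI² = ½(2.414)(16.8)² = 340.7 J.

U ≈ 341 J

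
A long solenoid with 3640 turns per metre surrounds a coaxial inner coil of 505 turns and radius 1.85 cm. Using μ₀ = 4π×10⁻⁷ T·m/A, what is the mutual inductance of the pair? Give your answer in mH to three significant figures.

The outer solenoid produces a uniform field B₁ = μ₀n₁I₁ across the inner coil,
so the flux linkage is N₂Φ = N₂B₁A₂ = μ₀n₁N₂A₂·I₁, giving M = μ₀n₁N₂A₂.
A₂ = πr² = π(1.850×10^-2 m)² = 1.075×10^-3 m².
M = (4π×10⁻⁷)(3640)(505)(1.075×10^-3) = 2.484×10^-3 H.

M ≈ 2.48 mH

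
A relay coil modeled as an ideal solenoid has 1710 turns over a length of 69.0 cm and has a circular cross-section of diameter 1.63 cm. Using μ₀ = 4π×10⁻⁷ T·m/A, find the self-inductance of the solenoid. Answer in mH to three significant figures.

L ≈ 1.11 mH

A = π(d/2)² = π(8.150×10^-3 m)² = 2.087×10^-4 m².
For a long solenoid, L = μ₀N²A/ℓ.
L = (4π×10⁻⁷)(1710)²(2.087×10^-4)/(0.69 m) = 1.111×10^-3 H.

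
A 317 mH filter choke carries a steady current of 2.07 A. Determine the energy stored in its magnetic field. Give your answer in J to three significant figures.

U ≈ 0.679 J

Stored magnetic energy: U = ½LI².
U = ½(0.317 H)(2.07 A)² = 0.6792 J.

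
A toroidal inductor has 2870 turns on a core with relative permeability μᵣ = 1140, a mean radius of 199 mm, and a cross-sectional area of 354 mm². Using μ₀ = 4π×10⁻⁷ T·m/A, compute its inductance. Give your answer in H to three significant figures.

For a thin toroid, L = μ₀μᵣN²A/(2πR).
L = (4π×10⁻⁷)(1140)(2870)²(3.540×10^-4) / (2π×0.199 m) = 3.341 H.

L ≈ 3.34 H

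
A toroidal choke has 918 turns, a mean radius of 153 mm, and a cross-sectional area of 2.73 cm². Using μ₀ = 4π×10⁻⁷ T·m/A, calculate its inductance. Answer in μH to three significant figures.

For a thin toroid, L = μ₀N²A/(2πR).
L = (4π×10⁻⁷)(918)²(2.730×10^-4) / (2π×0.153 m) = 3.007×10^-4 H.

L ≈ 301 μH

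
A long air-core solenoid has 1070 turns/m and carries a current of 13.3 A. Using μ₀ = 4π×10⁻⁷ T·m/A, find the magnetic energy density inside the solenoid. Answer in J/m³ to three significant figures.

u ≈ 127 J/m³

B = μ₀nI = (4π×10⁻⁷)(1.070×10^3)(13.3) = 1.788×10^-2 T.
u = B²/(2μ₀) = (1.788×10^-2)²/(2×4π×10⁻⁷) = 127.2 J/m³.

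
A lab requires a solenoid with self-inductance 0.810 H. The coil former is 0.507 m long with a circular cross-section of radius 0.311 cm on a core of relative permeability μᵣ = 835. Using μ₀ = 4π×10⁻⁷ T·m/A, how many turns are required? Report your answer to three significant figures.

A = πr² = π(3.110×10^-3 m)² = 3.039×10^-5 m².
From L = μ₀μᵣN²A/ℓ, N = √(Lℓ / (μ₀μᵣA)).
N = √[(0.81)(0.507) / ((4π×10⁻⁷)(835)×3.039×10^-5)] = √(1.288×10^7) ≈ 3588.9.

N ≈ 3590 turns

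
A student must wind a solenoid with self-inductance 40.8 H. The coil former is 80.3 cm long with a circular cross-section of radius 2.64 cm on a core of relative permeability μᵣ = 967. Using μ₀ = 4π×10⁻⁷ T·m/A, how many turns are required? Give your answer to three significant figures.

N ≈ 3510 turns

A = πr² = π(2.640×10^-2 m)² = 2.190×10^-3 m².
From L = μ₀μᵣN²A/ℓ, N = √(Lℓ / (μ₀μᵣA)).
N = √[(40.8)(0.803) / ((4π×10⁻⁷)(967)×2.190×10^-3)] = √(1.231×10^7) ≈ 3509.1.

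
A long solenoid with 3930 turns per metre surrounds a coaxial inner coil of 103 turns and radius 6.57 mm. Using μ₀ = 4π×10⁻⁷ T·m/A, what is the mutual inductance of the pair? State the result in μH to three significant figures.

The outer solenoid produces a uniform field B₁ = μ₀n₁I₁ across the inner coil,
so the flux linkage is N₂Φ = N₂B₁A₂ = μ₀n₁N₂A₂·I₁, giving M = μ₀n₁N₂A₂.
A₂ = πr² = π(6.570×10^-3 m)² = 1.356×10^-4 m².
M = (4π×10⁻⁷)(3930)(103)(1.356×10^-4) = 6.898×10^-5 H.

M ≈ 69.0 μH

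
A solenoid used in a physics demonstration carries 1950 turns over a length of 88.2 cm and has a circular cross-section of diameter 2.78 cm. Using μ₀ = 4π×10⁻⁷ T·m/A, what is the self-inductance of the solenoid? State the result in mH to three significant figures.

A = π(d/2)² = π(1.390×10^-2 m)² = 6.070×10^-4 m².
For a long solenoid, L = μ₀N²A/ℓ.
L = (4π×10⁻⁷)(1950)²(6.070×10^-4)/(0.882 m) = 3.288×10^-3 H.

L ≈ 3.29 mH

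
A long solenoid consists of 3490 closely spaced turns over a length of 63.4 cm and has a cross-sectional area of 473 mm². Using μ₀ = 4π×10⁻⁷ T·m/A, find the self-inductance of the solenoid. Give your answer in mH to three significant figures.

L ≈ 11.4 mH

A = 473 mm² = 4.730×10^-4 m².
For a long solenoid, L = μ₀N²A/ℓ.
L = (4π×10⁻⁷)(3490)²(4.730×10^-4)/(0.634 m) = 1.142×10^-2 H.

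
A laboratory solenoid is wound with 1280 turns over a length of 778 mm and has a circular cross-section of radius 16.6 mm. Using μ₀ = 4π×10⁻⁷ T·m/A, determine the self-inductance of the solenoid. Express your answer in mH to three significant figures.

A = πr² = π(1.660×10^-2 m)² = 8.657×10^-4 m².
For a long solenoid, L = μ₀N²A/ℓ.
L = (4π×10⁻⁷)(1280)²(8.657×10^-4)/(0.778 m) = 2.291×10^-3 H.

L ≈ 2.29 mH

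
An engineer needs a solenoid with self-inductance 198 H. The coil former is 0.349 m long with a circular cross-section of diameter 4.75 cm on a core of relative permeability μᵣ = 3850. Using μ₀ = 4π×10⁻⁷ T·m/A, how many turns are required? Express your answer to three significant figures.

A = π(d/2)² = π(2.375×10^-2 m)² = 1.772×10^-3 m².
From L = μ₀μᵣN²A/ℓ, N = √(Lℓ / (μ₀μᵣA)).
N = √[(198)(0.349) / ((4π×10⁻⁷)(3850)×1.772×10^-3)] = √(8.060×10^6) ≈ 2839.0.

N ≈ 2840 turns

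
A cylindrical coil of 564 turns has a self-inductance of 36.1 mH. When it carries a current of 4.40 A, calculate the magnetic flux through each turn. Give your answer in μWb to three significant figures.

From L = NΦ_B/I, the flux per turn is Φ_B = LI/N.
Φ_B = (3.610×10^-2 H)(4.40 A)/564 = 2.816×10^-4 Wb.

Φ_B ≈ 282 μWb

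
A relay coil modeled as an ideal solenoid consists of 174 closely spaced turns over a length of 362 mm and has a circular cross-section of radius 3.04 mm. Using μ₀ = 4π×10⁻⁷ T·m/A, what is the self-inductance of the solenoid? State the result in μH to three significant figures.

L ≈ 3.05 μH

A = πr² = π(3.040×10^-3 m)² = 2.903×10^-5 m².
For a long solenoid, L = μ₀N²A/ℓ.
L = (4π×10⁻⁷)(174)²(2.903×10^-5)/(0.362 m) = 3.051×10^-6 H.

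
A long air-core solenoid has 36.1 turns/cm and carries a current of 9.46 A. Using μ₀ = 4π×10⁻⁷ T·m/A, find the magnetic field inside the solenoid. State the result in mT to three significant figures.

B ≈ 42.9 mT

Inside a long solenoid, B = μ₀nI.
B = (4π×10⁻⁷)(3.610×10^3 m⁻¹)(9.46 A) = 4.291×10^-2 T.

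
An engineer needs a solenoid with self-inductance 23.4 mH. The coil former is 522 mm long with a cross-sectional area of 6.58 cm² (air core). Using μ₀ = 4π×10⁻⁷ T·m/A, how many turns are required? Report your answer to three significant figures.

A = 6.58 cm² = 6.580×10^-4 m².
From L = μ₀N²A/ℓ, N = √(Lℓ / (μ₀A)).
N = √[(2.340×10^-2)(0.522) / ((4π×10⁻⁷)×6.580×10^-4)] = √(1.477×10^7) ≈ 3843.5.

N ≈ 3840 turns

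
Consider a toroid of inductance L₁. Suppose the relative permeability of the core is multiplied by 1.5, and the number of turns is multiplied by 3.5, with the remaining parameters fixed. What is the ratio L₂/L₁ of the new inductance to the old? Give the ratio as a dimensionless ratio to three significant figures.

L₂/L₁ = 18.4

For a toroid, L ∝ μᵣN²A/R.
L₂/L₁ = (1.5) × (3.5)^2 = 18.4.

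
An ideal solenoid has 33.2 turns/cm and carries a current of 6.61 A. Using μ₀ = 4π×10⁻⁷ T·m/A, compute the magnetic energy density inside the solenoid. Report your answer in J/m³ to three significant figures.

u ≈ 303 J/m³

B = μ₀nI = (4π×10⁻⁷)(3.320×10^3)(6.61) = 2.758×10^-2 T.
u = B²/(2μ₀) = (2.758×10^-2)²/(2×4π×10⁻⁷) = 302.6 J/m³.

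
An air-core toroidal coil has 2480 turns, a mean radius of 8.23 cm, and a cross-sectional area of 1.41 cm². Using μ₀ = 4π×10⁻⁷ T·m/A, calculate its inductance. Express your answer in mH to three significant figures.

For a thin toroid, L = μ₀N²A/(2πR).
L = (4π×10⁻⁷)(2480)²(1.410×10^-4) / (2π×8.230×10^-2 m) = 2.107×10^-3 H.

L ≈ 2.11 mH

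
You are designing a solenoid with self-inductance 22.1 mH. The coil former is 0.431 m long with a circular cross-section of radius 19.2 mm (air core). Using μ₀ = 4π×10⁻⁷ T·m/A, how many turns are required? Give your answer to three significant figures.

A = πr² = π(1.920×10^-2 m)² = 1.158×10^-3 m².
From L = μ₀N²A/ℓ, N = √(Lℓ / (μ₀A)).
N = √[(2.210×10^-2)(0.431) / ((4π×10⁻⁷)×1.158×10^-3)] = √(6.54497×10^6) ≈ 2558.3.

N ≈ 2560 turns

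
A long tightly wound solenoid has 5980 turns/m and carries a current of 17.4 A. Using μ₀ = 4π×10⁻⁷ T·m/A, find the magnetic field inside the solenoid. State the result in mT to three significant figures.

B ≈ 131 mT

Inside a long solenoid, B = μ₀nI.
B = (4π×10⁻⁷)(5.980×10^3 m⁻¹)(17.4 A) = 0.1308 T.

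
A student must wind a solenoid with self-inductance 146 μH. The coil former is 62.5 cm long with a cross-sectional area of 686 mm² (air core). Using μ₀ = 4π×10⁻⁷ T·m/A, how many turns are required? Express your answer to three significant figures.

N ≈ 325 turns

A = 686 mm² = 6.860×10^-4 m².
From L = μ₀N²A/ℓ, N = √(Lℓ / (μ₀A)).
N = √[(1.460×10^-4)(0.625) / ((4π×10⁻⁷)×6.860×10^-4)] = √(1.059×10^5) ≈ 325.3.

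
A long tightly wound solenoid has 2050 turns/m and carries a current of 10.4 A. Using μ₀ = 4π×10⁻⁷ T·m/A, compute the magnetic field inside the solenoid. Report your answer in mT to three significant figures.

Inside a long solenoid, B = μ₀nI.
B = (4π×10⁻⁷)(2.050×10^3 m⁻¹)(10.4 A) = 2.679×10^-2 T.

B ≈ 26.8 mT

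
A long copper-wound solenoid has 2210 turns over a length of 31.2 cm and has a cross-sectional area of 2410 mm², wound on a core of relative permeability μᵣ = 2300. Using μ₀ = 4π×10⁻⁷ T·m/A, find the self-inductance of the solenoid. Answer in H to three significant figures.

L ≈ 109 H

A = 2410 mm² = 2.410×10^-3 m².
For a long solenoid, L = μ₀μᵣN²A/ℓ.
L = (4π×10⁻⁷)(2300)(2210)²(2.410×10^-3)/(0.312 m) = 109 H.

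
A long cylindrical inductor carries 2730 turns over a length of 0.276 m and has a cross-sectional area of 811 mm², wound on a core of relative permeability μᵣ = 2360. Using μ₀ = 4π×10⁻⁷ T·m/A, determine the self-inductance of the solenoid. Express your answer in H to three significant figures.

L ≈ 64.9 H

A = 811 mm² = 8.110×10^-4 m².
For a long solenoid, L = μ₀μᵣN²A/ℓ.
L = (4π×10⁻⁷)(2360)(2730)²(8.110×10^-4)/(0.276 m) = 64.947 H.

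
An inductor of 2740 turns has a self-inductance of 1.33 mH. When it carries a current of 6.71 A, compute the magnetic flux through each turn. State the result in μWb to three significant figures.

Φ_B ≈ 3.26 μWb

From L = NΦ_B/I, the flux per turn is Φ_B = LI/N.
Φ_B = (1.330×10^-3 H)(6.71 A)/2740 = 3.257×10^-6 Wb.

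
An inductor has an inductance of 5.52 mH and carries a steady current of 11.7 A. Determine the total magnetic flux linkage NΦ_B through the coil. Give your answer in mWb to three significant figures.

From L = NΦ_B/I, the flux linkage is NΦ_B = LI.
NΦ_B = (5.520×10^-3 H)(11.7 A) = 6.458×10^-2 Wb.

NΦ_B ≈ 64.6 mWb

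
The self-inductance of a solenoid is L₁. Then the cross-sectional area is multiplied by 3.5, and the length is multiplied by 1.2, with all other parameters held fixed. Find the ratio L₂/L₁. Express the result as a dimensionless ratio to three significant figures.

L₂/L₁ = 2.92

For a solenoid, L ∝ μᵣN²A/ℓ.
L₂/L₁ = (3.5) × (1.2)^-1 = 2.92.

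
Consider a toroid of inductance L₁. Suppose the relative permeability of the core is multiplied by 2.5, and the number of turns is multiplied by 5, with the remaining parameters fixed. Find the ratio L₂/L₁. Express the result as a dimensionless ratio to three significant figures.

L₂/L₁ = 62.5

For a toroid, L ∝ μᵣN²A/R.
L₂/L₁ = (2.5) × (5)^2 = 62.5.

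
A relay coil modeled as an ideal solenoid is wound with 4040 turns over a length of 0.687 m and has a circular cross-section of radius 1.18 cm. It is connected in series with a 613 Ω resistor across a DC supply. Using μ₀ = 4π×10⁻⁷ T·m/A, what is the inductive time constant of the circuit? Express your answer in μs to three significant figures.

A = πr² = π(1.180×10^-2 m)² = 4.374×10^-4 m².
L = μ₀N²A/ℓ = (4π×10⁻⁷)(4040)²(4.374×10^-4)/(0.687) = 1.306×10^-2 H.
τ = L/R = (1.306×10^-2)/(613) = 2.130×10^-5 s.

τ ≈ 21.3 μs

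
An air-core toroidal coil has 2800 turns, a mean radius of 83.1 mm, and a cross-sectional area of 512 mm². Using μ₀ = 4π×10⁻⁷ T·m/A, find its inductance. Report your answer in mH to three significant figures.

For a thin toroid, L = μ₀N²A/(2πR).
L = (4π×10⁻⁷)(2800)²(5.120×10^-4) / (2π×8.310×10^-2 m) = 9.661×10^-3 H.

L ≈ 9.66 mH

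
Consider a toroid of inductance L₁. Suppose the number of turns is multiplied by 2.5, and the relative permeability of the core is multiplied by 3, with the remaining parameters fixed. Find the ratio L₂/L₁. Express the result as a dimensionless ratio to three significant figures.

L₂/L₁ = 18.8

For a toroid, L ∝ μᵣN²A/R.
L₂/L₁ = (2.5)^2 × (3) = 18.8.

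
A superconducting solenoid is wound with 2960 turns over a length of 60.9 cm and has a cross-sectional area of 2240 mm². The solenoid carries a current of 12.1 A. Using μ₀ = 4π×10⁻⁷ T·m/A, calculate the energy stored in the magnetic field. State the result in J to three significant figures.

U ≈ 2.96 J

A = 2240 mm² = 2.240×10^-3 m².
L = μ₀N²A/ℓ = (4π×10⁻⁷)(2960)²(2.240×10^-3)/(0.609) = 4.050×10^-2 H.
U = ½LI² = ½(4.050×10^-2)(12.1)² = 2.9646 J.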